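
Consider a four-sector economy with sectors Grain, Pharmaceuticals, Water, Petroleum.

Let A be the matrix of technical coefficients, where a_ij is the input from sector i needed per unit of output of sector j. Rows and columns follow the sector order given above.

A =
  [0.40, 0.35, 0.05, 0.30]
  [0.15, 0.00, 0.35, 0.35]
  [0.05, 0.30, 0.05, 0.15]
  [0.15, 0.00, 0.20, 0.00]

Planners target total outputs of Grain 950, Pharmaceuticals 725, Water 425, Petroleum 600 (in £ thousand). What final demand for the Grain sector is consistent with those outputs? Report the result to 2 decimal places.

I − A =
  [   0.60    -0.35    -0.05    -0.30]
  [  -0.15     1.00    -0.35    -0.35]
  [  -0.05    -0.30     0.95    -0.15]
  [  -0.15     0.00    -0.20     1.00]
d = (I − A) x:
  d_1 = (+0.60)·950 + (-0.35)·725 + (-0.05)·425 + (-0.30)·600 = 115.00
  d_2 = (-0.15)·950 + (+1.00)·725 + (-0.35)·425 + (-0.35)·600 = 223.75
  d_3 = (-0.05)·950 + (-0.30)·725 + (+0.95)·425 + (-0.15)·600 = 48.75
  d_4 = (-0.15)·950 + (+0.00)·725 + (-0.20)·425 + (+1.00)·600 = 372.50

d_1 = 115.00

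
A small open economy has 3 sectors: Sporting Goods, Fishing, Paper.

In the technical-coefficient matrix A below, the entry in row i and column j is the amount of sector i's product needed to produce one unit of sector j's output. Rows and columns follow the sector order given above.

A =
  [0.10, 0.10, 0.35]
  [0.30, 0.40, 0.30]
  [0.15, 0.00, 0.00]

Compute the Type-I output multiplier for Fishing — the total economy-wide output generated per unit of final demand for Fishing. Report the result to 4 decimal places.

m_F = 2.0306

I − A =
  [   0.90    -0.10    -0.35]
  [  -0.30     0.60    -0.30]
  [  -0.15     0.00     1.00]
Cofactors of I−A, C_ij = (−1)^(i+j)·(minor ij) (rows/columns in the sector order above):
  C_11 = (0.60)(1.00) − (-0.30)(0.00) = 0.6000
  C_12 = −[(-0.30)(1.00) − (-0.30)(-0.15)] = 0.3450
  C_13 = (-0.30)(0.00) − (0.60)(-0.15) = 0.0900
  C_21 = −[(-0.10)(1.00) − (-0.35)(0.00)] = 0.1000
  C_22 = (0.90)(1.00) − (-0.35)(-0.15) = 0.8475
  C_23 = −[(0.90)(0.00) − (-0.10)(-0.15)] = 0.0150
  C_31 = (-0.10)(-0.30) − (-0.35)(0.60) = 0.2400
  C_32 = −[(0.90)(-0.30) − (-0.35)(-0.30)] = 0.3750
  C_33 = (0.90)(0.60) − (-0.10)(-0.30) = 0.5100
det(I−A) = Σ_j (I−A)_1j·C_1j = (0.90)(0.6000) + (-0.10)(0.3450) + (-0.35)(0.0900) = 0.4740
adj(I−A) = Cᵀ =
  [ 0.6000   0.1000   0.2400]
  [ 0.3450   0.8475   0.3750]
  [ 0.0900   0.0150   0.5100]
(I − A)⁻¹ = adj(I−A) / det(I−A) ≈
  [   1.26582     0.21097     0.50633]
  [   0.72785     1.78797     0.79114]
  [   0.18987     0.03165     1.07595]
The output multiplier for sector j is the column-j sum of the Leontief inverse (I − A)⁻¹ = adj(I−A) / det(I−A).
Column F of adj(I−A): (0.1000, 0.8475, 0.0150); det(I−A) = 0.4740.
m_F = (0.1000 + 0.8475 + 0.0150) / 0.4740 = 0.9625 / 0.4740 ≈ 2.0306.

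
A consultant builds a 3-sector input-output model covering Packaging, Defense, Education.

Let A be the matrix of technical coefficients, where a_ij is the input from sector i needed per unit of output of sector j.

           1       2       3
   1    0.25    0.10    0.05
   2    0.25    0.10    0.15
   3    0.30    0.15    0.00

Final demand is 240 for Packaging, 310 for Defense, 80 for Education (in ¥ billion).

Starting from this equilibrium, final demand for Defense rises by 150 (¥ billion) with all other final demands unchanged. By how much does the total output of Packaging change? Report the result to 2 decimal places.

Δx_1 = 26.29

I − A =
  [   0.75    -0.10    -0.05]
  [  -0.25     0.90    -0.15]
  [  -0.30    -0.15     1.00]
Cofactors of I−A, C_ij = (−1)^(i+j)·(minor ij) (rows/columns in the sector order above):
  C_11 = (0.90)(1.00) − (-0.15)(-0.15) = 0.8775
  C_12 = −[(-0.25)(1.00) − (-0.15)(-0.30)] = 0.2950
  C_13 = (-0.25)(-0.15) − (0.90)(-0.30) = 0.3075
  C_21 = −[(-0.10)(1.00) − (-0.05)(-0.15)] = 0.1075
  C_22 = (0.75)(1.00) − (-0.05)(-0.30) = 0.7350
  C_23 = −[(0.75)(-0.15) − (-0.10)(-0.30)] = 0.1425
  C_31 = (-0.10)(-0.15) − (-0.05)(0.90) = 0.0600
  C_32 = −[(0.75)(-0.15) − (-0.05)(-0.25)] = 0.1250
  C_33 = (0.75)(0.90) − (-0.10)(-0.25) = 0.6500
det(I−A) = Σ_j (I−A)_1j·C_1j = (0.75)(0.8775) + (-0.10)(0.2950) + (-0.05)(0.3075) = 0.61325
adj(I−A) = Cᵀ =
  [ 0.8775   0.1075   0.0600]
  [ 0.2950   0.7350   0.1250]
  [ 0.3075   0.1425   0.6500]
(I − A)⁻¹ = adj(I−A) / det(I−A) ≈
  [   1.4309     0.1753     0.0978]
  [   0.4810     1.1985     0.2038]
  [   0.5014     0.2324     1.0599]
Δx = (I − A)⁻¹ Δd with Δd having +150 in the Defense component and 0 elsewhere.
So Δx_1 = L_12 · (+150), where L_12 = adj(I−A)_12 / det(I−A) = 0.1075 / 0.61325.
Δx_1 = 0.1075 × (+150) / 0.61325 = 16.125 / 0.61325 ≈ 26.29.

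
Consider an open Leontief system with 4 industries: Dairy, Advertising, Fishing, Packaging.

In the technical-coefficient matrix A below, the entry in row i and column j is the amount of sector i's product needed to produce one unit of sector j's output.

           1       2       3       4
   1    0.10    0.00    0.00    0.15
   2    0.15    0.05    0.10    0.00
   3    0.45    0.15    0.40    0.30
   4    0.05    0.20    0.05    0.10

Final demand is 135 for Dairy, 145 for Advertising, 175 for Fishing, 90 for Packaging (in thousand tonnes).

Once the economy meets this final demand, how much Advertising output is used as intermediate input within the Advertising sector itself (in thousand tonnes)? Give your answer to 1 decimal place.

I − A =
  [   0.90     0.00     0.00    -0.15]
  [  -0.15     0.95    -0.10     0.00]
  [  -0.45    -0.15     0.60    -0.30]
  [  -0.05    -0.20    -0.05     0.90]
Compute the cofactors C_ij = (−1)^(i+j)·(3×3 minor ij) of I−A; the adjugate is their transpose:
adj(I−A) = Cᵀ =
  [ 0.479250   0.019125   0.010125   0.083250]
  [ 0.120750   0.464625   0.081375   0.047250]
  [ 0.428250   0.187875   0.757875   0.324000]
  [ 0.077250   0.114750   0.060750   0.499500]
det(I−A) = Σ_j (I−A)_1j·C_1j = (0.90)(0.479250) + (0.00)(0.120750) + (0.00)(0.428250) + (-0.15)(0.077250) = 0.4197375
(I − A)⁻¹ = adj(I−A) / det(I−A) ≈
  [   1.1418     0.0456     0.0241     0.1983]
  [   0.2877     1.1069     0.1939     0.1126]
  [   1.0203     0.4476     1.8056     0.7719]
  [   0.1840     0.2734     0.1447     1.1900]
First solve x = (I − A)⁻¹ d = adj(I−A)·d / det(I−A); in particular x_2 = (0.120750·135 + 0.464625·145 + 0.081375·175 + 0.047250·90) / 0.4197375 = 102.165 / 0.4197375 ≈ 243.402.
Intermediate flow from 2 to 2: z_22 = a_22 · x_2 = 0.05 × 102.165 / 0.4197375 = 5.10825 / 0.4197375 ≈ 12.2.

z_22 = 12.2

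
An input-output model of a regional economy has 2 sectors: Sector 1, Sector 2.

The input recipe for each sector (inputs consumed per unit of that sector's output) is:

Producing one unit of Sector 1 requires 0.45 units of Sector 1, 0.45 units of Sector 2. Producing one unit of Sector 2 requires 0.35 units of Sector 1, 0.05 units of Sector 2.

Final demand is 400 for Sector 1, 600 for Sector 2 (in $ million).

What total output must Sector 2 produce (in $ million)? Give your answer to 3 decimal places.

x_2 = 1397.260

I − A =
  [   0.55    -0.35]
  [  -0.45     0.95]
det(I−A) = (0.55)(0.95) − (-0.35)(-0.45) = 0.3650
adj(I−A) = [[0.95, 0.35], [0.45, 0.55]]
(I − A)⁻¹ = adj(I−A) / det(I−A) ≈
  [   2.6027     0.9589]
  [   1.2329     1.5068]
x = (I − A)⁻¹ d = adj(I−A)·d / det(I−A), with det(I−A) = 0.3650:
  x_1 = (0.95·400 + 0.35·600) / 0.3650 = 590.00 / 0.3650 ≈ 1616.438
  x_2 = (0.45·400 + 0.55·600) / 0.3650 = 510.00 / 0.3650 ≈ 1397.260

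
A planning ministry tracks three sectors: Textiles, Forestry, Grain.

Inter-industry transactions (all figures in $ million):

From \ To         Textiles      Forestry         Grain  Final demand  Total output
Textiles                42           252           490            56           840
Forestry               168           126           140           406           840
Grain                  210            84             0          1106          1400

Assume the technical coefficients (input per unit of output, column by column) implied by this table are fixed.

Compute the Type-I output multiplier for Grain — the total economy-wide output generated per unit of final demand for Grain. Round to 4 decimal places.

m_G = 1.9103

Technical coefficients a_ij = z_ij / X_j:
  a_TT = 42/840 = 0.05, a_FT = 168/840 = 0.20, a_GT = 210/840 = 0.25
  a_TF = 252/840 = 0.30, a_FF = 126/840 = 0.15, a_GF = 84/840 = 0.10
  a_TG = 490/1400 = 0.35, a_FG = 140/1400 = 0.10, a_GG = 0/1400 = 0.00
I − A =
  [   0.95    -0.30    -0.35]
  [  -0.20     0.85    -0.10]
  [  -0.25    -0.10     1.00]
Cofactors of I−A, C_ij = (−1)^(i+j)·(minor ij) (rows/columns in the sector order above):
  C_11 = (0.85)(1.00) − (-0.10)(-0.10) = 0.8400
  C_12 = −[(-0.20)(1.00) − (-0.10)(-0.25)] = 0.2250
  C_13 = (-0.20)(-0.10) − (0.85)(-0.25) = 0.2325
  C_21 = −[(-0.30)(1.00) − (-0.35)(-0.10)] = 0.3350
  C_22 = (0.95)(1.00) − (-0.35)(-0.25) = 0.8625
  C_23 = −[(0.95)(-0.10) − (-0.30)(-0.25)] = 0.1700
  C_31 = (-0.30)(-0.10) − (-0.35)(0.85) = 0.3275
  C_32 = −[(0.95)(-0.10) − (-0.35)(-0.20)] = 0.1650
  C_33 = (0.95)(0.85) − (-0.30)(-0.20) = 0.7475
det(I−A) = Σ_j (I−A)_1j·C_1j = (0.95)(0.8400) + (-0.30)(0.2250) + (-0.35)(0.2325) = 0.649125
adj(I−A) = Cᵀ =
  [ 0.8400   0.3350   0.3275]
  [ 0.2250   0.8625   0.1650]
  [ 0.2325   0.1700   0.7475]
(I − A)⁻¹ = adj(I−A) / det(I−A) ≈
  [   1.29405     0.51608     0.50453]
  [   0.34662     1.32871     0.25419]
  [   0.35817     0.26189     1.15155]
The output multiplier for sector j is the column-j sum of the Leontief inverse (I − A)⁻¹ = adj(I−A) / det(I−A).
Column G of adj(I−A): (0.3275, 0.1650, 0.7475); det(I−A) = 0.649125.
m_G = (0.3275 + 0.1650 + 0.7475) / 0.649125 = 1.24 / 0.649125 ≈ 1.9103.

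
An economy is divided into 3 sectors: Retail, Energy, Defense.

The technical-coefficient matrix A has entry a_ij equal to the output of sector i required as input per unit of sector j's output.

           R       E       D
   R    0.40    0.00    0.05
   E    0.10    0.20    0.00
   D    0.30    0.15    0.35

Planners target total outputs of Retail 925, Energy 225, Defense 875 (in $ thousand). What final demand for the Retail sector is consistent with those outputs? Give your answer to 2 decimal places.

d_R = 511.25

I − A =
  [   0.60     0.00    -0.05]
  [  -0.10     0.80     0.00]
  [  -0.30    -0.15     0.65]
d = (I − A) x:
  d_R = (+0.60)·925 + (+0.00)·225 + (-0.05)·875 = 511.25
  d_E = (-0.10)·925 + (+0.80)·225 + (+0.00)·875 = 87.50
  d_D = (-0.30)·925 + (-0.15)·225 + (+0.65)·875 = 257.50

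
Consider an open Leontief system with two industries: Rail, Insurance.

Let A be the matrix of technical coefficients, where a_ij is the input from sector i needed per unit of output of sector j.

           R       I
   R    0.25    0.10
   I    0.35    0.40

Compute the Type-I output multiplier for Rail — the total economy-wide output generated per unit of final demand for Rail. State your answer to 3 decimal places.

m_R = 2.289

I − A =
  [   0.75    -0.10]
  [  -0.35     0.60]
det(I−A) = (0.75)(0.60) − (-0.10)(-0.35) = 0.4150
adj(I−A) = [[0.60, 0.10], [0.35, 0.75]]
(I − A)⁻¹ = adj(I−A) / det(I−A) ≈
  [   1.4458     0.2410]
  [   0.8434     1.8072]
The output multiplier for sector j is the column-j sum of the Leontief inverse (I − A)⁻¹ = adj(I−A) / det(I−A).
Column R of adj(I−A): (0.60, 0.35); det(I−A) = 0.4150.
m_R = (0.60 + 0.35) / 0.4150 = 0.95 / 0.4150 ≈ 2.289.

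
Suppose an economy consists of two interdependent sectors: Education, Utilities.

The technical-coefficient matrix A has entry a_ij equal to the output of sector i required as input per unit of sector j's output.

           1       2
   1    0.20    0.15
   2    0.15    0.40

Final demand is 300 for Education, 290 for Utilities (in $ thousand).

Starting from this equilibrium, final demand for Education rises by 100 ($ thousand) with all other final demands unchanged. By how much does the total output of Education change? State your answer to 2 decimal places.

Δx_1 = 131.15

I − A =
  [   0.80    -0.15]
  [  -0.15     0.60]
det(I−A) = (0.80)(0.60) − (-0.15)(-0.15) = 0.4575
adj(I−A) = [[0.60, 0.15], [0.15, 0.80]]
(I − A)⁻¹ = adj(I−A) / det(I−A) ≈
  [   1.3115     0.3279]
  [   0.3279     1.7486]
Δx = (I − A)⁻¹ Δd with Δd having +100 in the Education component and 0 elsewhere.
So Δx_1 = L_11 · (+100), where L_11 = adj(I−A)_11 / det(I−A) = 0.60 / 0.4575.
Δx_1 = 0.60 × (+100) / 0.4575 = 60.00 / 0.4575 ≈ 131.15.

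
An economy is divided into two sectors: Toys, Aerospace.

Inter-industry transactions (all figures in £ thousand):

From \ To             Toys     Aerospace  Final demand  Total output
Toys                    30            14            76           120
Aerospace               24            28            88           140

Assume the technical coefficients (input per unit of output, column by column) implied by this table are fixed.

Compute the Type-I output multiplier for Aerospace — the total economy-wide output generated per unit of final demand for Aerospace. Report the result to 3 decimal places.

Technical coefficients a_ij = z_ij / X_j:
  a_TT = 30/120 = 0.25, a_AT = 24/120 = 0.20
  a_TA = 14/140 = 0.10, a_AA = 28/140 = 0.20
I − A =
  [   0.75    -0.10]
  [  -0.20     0.80]
det(I−A) = (0.75)(0.80) − (-0.10)(-0.20) = 0.5800
adj(I−A) = [[0.80, 0.10], [0.20, 0.75]]
(I − A)⁻¹ = adj(I−A) / det(I−A) ≈
  [   1.3793     0.1724]
  [   0.3448     1.2931]
The output multiplier for sector j is the column-j sum of the Leontief inverse (I − A)⁻¹ = adj(I−A) / det(I−A).
Column A of adj(I−A): (0.10, 0.75); det(I−A) = 0.5800.
m_A = (0.10 + 0.75) / 0.5800 = 0.85 / 0.5800 ≈ 1.466.

m_A = 1.466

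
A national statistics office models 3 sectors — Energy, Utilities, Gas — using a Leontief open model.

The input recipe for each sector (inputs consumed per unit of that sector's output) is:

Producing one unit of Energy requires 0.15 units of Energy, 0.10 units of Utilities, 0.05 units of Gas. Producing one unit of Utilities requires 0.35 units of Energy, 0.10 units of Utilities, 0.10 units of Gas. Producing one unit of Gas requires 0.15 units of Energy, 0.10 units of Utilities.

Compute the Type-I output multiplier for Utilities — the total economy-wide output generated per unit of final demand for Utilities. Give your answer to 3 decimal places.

I − A =
  [   0.85    -0.35    -0.15]
  [  -0.10     0.90    -0.10]
  [  -0.05    -0.10     1.00]
Cofactors of I−A, C_ij = (−1)^(i+j)·(minor ij) (rows/columns in the sector order above):
  C_11 = (0.90)(1.00) − (-0.10)(-0.10) = 0.8900
  C_12 = −[(-0.10)(1.00) − (-0.10)(-0.05)] = 0.1050
  C_13 = (-0.10)(-0.10) − (0.90)(-0.05) = 0.0550
  C_21 = −[(-0.35)(1.00) − (-0.15)(-0.10)] = 0.3650
  C_22 = (0.85)(1.00) − (-0.15)(-0.05) = 0.8425
  C_23 = −[(0.85)(-0.10) − (-0.35)(-0.05)] = 0.1025
  C_31 = (-0.35)(-0.10) − (-0.15)(0.90) = 0.1700
  C_32 = −[(0.85)(-0.10) − (-0.15)(-0.10)] = 0.1000
  C_33 = (0.85)(0.90) − (-0.35)(-0.10) = 0.7300
det(I−A) = Σ_j (I−A)_1j·C_1j = (0.85)(0.8900) + (-0.35)(0.1050) + (-0.15)(0.0550) = 0.7115
adj(I−A) = Cᵀ =
  [ 0.8900   0.3650   0.1700]
  [ 0.1050   0.8425   0.1000]
  [ 0.0550   0.1025   0.7300]
(I − A)⁻¹ = adj(I−A) / det(I−A) ≈
  [   1.2509     0.5130     0.2389]
  [   0.1476     1.1841     0.1405]
  [   0.0773     0.1441     1.0260]
The output multiplier for sector j is the column-j sum of the Leontief inverse (I − A)⁻¹ = adj(I−A) / det(I−A).
Column 2 of adj(I−A): (0.3650, 0.8425, 0.1025); det(I−A) = 0.7115.
m_2 = (0.3650 + 0.8425 + 0.1025) / 0.7115 = 1.31 / 0.7115 ≈ 1.841.

m_2 = 1.841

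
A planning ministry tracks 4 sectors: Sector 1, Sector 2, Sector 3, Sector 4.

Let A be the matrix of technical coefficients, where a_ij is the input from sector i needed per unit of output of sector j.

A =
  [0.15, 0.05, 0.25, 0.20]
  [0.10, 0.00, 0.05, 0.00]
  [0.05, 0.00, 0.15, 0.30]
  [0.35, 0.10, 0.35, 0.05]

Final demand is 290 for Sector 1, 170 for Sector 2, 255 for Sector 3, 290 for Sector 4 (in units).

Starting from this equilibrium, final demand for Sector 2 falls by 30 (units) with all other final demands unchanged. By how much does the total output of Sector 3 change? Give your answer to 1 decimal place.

Δx_3 = -2.1

I − A =
  [   0.85    -0.05    -0.25    -0.20]
  [  -0.10     1.00    -0.05     0.00]
  [  -0.05     0.00     0.85    -0.30]
  [  -0.35    -0.10    -0.35     0.95]
Compute the cofactors C_ij = (−1)^(i+j)·(3×3 minor ij) of I−A; the adjugate is their transpose:
adj(I−A) = Cᵀ =
  [ 0.701000   0.059625   0.310875   0.245750]
  [ 0.077875   0.496000   0.067625   0.037750]
  [ 0.155500   0.034125   0.730750   0.263500]
  [ 0.323750   0.086750   0.390875   0.705625]
det(I−A) = Σ_j (I−A)_1j·C_1j = (0.85)(0.701000) + (-0.05)(0.077875) + (-0.25)(0.155500) + (-0.20)(0.323750) = 0.48833125
(I − A)⁻¹ = adj(I−A) / det(I−A) ≈
  [   1.4355     0.1221     0.6366     0.5032]
  [   0.1595     1.0157     0.1385     0.0773]
  [   0.3184     0.0699     1.4964     0.5396]
  [   0.6630     0.1776     0.8004     1.4450]
Δx = (I − A)⁻¹ Δd with Δd having -30 in the Sector 2 component and 0 elsewhere.
So Δx_3 = L_32 · (-30), where L_32 = adj(I−A)_32 / det(I−A) = 0.034125 / 0.48833125.
Δx_3 = 0.034125 × (-30) / 0.48833125 = -1.02375 / 0.48833125 ≈ -2.1.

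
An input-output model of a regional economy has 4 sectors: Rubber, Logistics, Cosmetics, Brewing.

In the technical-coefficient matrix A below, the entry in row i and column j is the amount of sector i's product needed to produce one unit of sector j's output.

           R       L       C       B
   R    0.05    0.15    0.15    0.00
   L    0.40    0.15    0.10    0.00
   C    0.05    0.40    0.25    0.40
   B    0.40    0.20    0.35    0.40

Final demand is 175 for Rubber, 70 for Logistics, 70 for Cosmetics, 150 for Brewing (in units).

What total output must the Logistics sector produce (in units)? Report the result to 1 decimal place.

x_L = 383.5

I − A =
  [   0.95    -0.15    -0.15     0.00]
  [  -0.40     0.85    -0.10     0.00]
  [  -0.05    -0.40     0.75    -0.40]
  [  -0.40    -0.20    -0.35     0.60]
Compute the cofactors C_ij = (−1)^(i+j)·(3×3 minor ij) of I−A; the adjugate is their transpose:
adj(I−A) = Cᵀ =
  [ 0.231500   0.094500   0.085500   0.057000]
  [ 0.143000   0.266000   0.093000   0.062000]
  [ 0.289500   0.332500   0.448500   0.299000]
  [ 0.370875   0.345625   0.349625   0.491500]
det(I−A) = Σ_j (I−A)_1j·C_1j = (0.95)(0.231500) + (-0.15)(0.143000) + (-0.15)(0.289500) + (0.00)(0.370875) = 0.15505
(I − A)⁻¹ = adj(I−A) / det(I−A) ≈
  [   1.4931     0.6095     0.5514     0.3676]
  [   0.9223     1.7156     0.5998     0.3999]
  [   1.8671     2.1445     2.8926     1.9284]
  [   2.3920     2.2291     2.2549     3.1699]
x = (I − A)⁻¹ d = adj(I−A)·d / det(I−A), with det(I−A) = 0.15505:
  x_R = (0.231500·175 + 0.094500·70 + 0.085500·70 + 0.057000·150) / 0.15505 = 61.6625 / 0.15505 ≈ 397.7
  x_L = (0.143000·175 + 0.266000·70 + 0.093000·70 + 0.062000·150) / 0.15505 = 59.455 / 0.15505 ≈ 383.5
  x_C = (0.289500·175 + 0.332500·70 + 0.448500·70 + 0.299000·150) / 0.15505 = 150.1825 / 0.15505 ≈ 968.6
  x_B = (0.370875·175 + 0.345625·70 + 0.349625·70 + 0.491500·150) / 0.15505 = 187.295625 / 0.15505 ≈ 1208.0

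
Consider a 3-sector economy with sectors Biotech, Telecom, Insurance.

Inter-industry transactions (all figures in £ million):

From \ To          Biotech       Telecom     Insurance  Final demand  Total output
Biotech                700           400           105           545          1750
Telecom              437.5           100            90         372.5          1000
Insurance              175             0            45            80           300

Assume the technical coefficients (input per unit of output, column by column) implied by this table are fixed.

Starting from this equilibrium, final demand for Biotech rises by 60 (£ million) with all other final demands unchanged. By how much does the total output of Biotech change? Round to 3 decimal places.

Technical coefficients a_ij = z_ij / X_j:
  a_11 = 700/1750 = 0.40, a_21 = 437.5/1750 = 0.25, a_31 = 175/1750 = 0.10
  a_12 = 400/1000 = 0.40, a_22 = 100/1000 = 0.10, a_32 = 0/1000 = 0.00
  a_13 = 105/300 = 0.35, a_23 = 90/300 = 0.30, a_33 = 45/300 = 0.15
I − A =
  [   0.60    -0.40    -0.35]
  [  -0.25     0.90    -0.30]
  [  -0.10     0.00     0.85]
Cofactors of I−A, C_ij = (−1)^(i+j)·(minor ij) (rows/columns in the sector order above):
  C_11 = (0.90)(0.85) − (-0.30)(0.00) = 0.7650
  C_12 = −[(-0.25)(0.85) − (-0.30)(-0.10)] = 0.2425
  C_13 = (-0.25)(0.00) − (0.90)(-0.10) = 0.0900
  C_21 = −[(-0.40)(0.85) − (-0.35)(0.00)] = 0.3400
  C_22 = (0.60)(0.85) − (-0.35)(-0.10) = 0.4750
  C_23 = −[(0.60)(0.00) − (-0.40)(-0.10)] = 0.0400
  C_31 = (-0.40)(-0.30) − (-0.35)(0.90) = 0.4350
  C_32 = −[(0.60)(-0.30) − (-0.35)(-0.25)] = 0.2675
  C_33 = (0.60)(0.90) − (-0.40)(-0.25) = 0.4400
det(I−A) = Σ_j (I−A)_1j·C_1j = (0.60)(0.7650) + (-0.40)(0.2425) + (-0.35)(0.0900) = 0.3305
adj(I−A) = Cᵀ =
  [ 0.7650   0.3400   0.4350]
  [ 0.2425   0.4750   0.2675]
  [ 0.0900   0.0400   0.4400]
(I − A)⁻¹ = adj(I−A) / det(I−A) ≈
  [   2.3147     1.0287     1.3162]
  [   0.7337     1.4372     0.8094]
  [   0.2723     0.1210     1.3313]
Δx = (I − A)⁻¹ Δd with Δd having +60 in the Biotech component and 0 elsewhere.
So Δx_1 = L_11 · (+60), where L_11 = adj(I−A)_11 / det(I−A) = 0.7650 / 0.3305.
Δx_1 = 0.7650 × (+60) / 0.3305 = 45.90 / 0.3305 ≈ 138.880.

Δx_1 = 138.880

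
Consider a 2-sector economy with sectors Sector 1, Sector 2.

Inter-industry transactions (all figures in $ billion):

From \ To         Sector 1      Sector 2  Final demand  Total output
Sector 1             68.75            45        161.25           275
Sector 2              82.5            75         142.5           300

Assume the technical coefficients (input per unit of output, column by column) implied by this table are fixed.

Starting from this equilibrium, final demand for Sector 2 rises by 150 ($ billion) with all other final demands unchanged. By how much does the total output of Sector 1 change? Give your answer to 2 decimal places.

Technical coefficients a_ij = z_ij / X_j:
  a_11 = 68.75/275 = 0.25, a_21 = 82.5/275 = 0.30
  a_12 = 45/300 = 0.15, a_22 = 75/300 = 0.25
I − A =
  [   0.75    -0.15]
  [  -0.30     0.75]
det(I−A) = (0.75)(0.75) − (-0.15)(-0.30) = 0.5175
adj(I−A) = [[0.75, 0.15], [0.30, 0.75]]
(I − A)⁻¹ = adj(I−A) / det(I−A) ≈
  [   1.4493     0.2899]
  [   0.5797     1.4493]
Δx = (I − A)⁻¹ Δd with Δd having +150 in the Sector 2 component and 0 elsewhere.
So Δx_1 = L_12 · (+150), where L_12 = adj(I−A)_12 / det(I−A) = 0.15 / 0.5175.
Δx_1 = 0.15 × (+150) / 0.5175 = 22.50 / 0.5175 ≈ 43.48.

Δx_1 = 43.48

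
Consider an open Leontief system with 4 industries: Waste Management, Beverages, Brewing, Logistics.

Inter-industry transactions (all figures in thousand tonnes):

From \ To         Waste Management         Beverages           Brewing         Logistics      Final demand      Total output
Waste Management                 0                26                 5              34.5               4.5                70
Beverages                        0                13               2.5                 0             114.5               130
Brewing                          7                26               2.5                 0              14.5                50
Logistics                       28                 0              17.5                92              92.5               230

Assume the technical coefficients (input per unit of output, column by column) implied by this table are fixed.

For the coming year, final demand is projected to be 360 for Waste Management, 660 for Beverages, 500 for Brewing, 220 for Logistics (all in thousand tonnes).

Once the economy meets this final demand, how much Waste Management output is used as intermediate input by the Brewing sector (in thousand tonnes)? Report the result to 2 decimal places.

z_13 = 77.34

Technical coefficients a_ij = z_ij / X_j:
  a_11 = 0/70 = 0.00, a_21 = 0/70 = 0.00, a_31 = 7/70 = 0.10, a_41 = 28/70 = 0.40
  a_12 = 26/130 = 0.20, a_22 = 13/130 = 0.10, a_32 = 26/130 = 0.20, a_42 = 0/130 = 0.00
  a_13 = 5/50 = 0.10, a_23 = 2.5/50 = 0.05, a_33 = 2.5/50 = 0.05, a_43 = 17.5/50 = 0.35
  a_14 = 34.5/230 = 0.15, a_24 = 0/230 = 0.00, a_34 = 0/230 = 0.00, a_44 = 92/230 = 0.40
I − A =
  [   1.00    -0.20    -0.10    -0.15]
  [   0.00     0.90    -0.05     0.00]
  [  -0.10    -0.20     0.95     0.00]
  [  -0.40     0.00    -0.35     0.60]
Compute the cofactors C_ij = (−1)^(i+j)·(3×3 minor ij) of I−A; the adjugate is their transpose:
adj(I−A) = Cᵀ =
  [ 0.50700   0.13650   0.10725   0.12675]
  [ 0.00300   0.50175   0.02700   0.00075]
  [ 0.05400   0.12000   0.48600   0.01350]
  [ 0.36950   0.16100   0.35500   0.83500]
det(I−A) = Σ_j (I−A)_1j·C_1j = (1.00)(0.50700) + (-0.20)(0.00300) + (-0.10)(0.05400) + (-0.15)(0.36950) = 0.445575
(I − A)⁻¹ = adj(I−A) / det(I−A) ≈
  [   1.1379     0.3063     0.2407     0.2845]
  [   0.0067     1.1261     0.0606     0.0017]
  [   0.1212     0.2693     1.0907     0.0303]
  [   0.8293     0.3613     0.7967     1.8740]
First solve x = (I − A)⁻¹ d = adj(I−A)·d / det(I−A); in particular x_3 = (0.05400·360 + 0.12000·660 + 0.48600·500 + 0.01350·220) / 0.445575 = 344.61 / 0.445575 ≈ 773.4052.
Intermediate flow from 1 to 3: z_13 = a_13 · x_3 = 0.10 × 344.61 / 0.445575 = 34.461 / 0.445575 ≈ 77.34.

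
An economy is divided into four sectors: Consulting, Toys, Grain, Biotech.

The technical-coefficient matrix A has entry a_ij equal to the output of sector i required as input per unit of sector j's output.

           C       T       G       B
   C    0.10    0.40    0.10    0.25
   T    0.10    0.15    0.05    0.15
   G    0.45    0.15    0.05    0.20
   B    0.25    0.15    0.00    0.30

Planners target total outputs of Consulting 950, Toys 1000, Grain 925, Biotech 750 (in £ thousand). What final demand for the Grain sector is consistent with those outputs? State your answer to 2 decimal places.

d_G = 151.25

I − A =
  [   0.90    -0.40    -0.10    -0.25]
  [  -0.10     0.85    -0.05    -0.15]
  [  -0.45    -0.15     0.95    -0.20]
  [  -0.25    -0.15     0.00     0.70]
d = (I − A) x:
  d_C = (+0.90)·950 + (-0.40)·1000 + (-0.10)·925 + (-0.25)·750 = 175.00
  d_T = (-0.10)·950 + (+0.85)·1000 + (-0.05)·925 + (-0.15)·750 = 596.25
  d_G = (-0.45)·950 + (-0.15)·1000 + (+0.95)·925 + (-0.20)·750 = 151.25
  d_B = (-0.25)·950 + (-0.15)·1000 + (+0.00)·925 + (+0.70)·750 = 137.50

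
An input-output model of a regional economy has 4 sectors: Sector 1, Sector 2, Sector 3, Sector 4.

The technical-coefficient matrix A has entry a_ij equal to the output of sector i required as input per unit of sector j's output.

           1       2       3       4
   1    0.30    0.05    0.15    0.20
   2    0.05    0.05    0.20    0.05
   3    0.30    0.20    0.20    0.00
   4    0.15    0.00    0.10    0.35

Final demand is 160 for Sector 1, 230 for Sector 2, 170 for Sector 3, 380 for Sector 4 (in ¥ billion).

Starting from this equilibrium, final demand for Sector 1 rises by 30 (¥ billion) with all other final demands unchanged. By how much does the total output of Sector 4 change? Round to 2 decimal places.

Δx_4 = 15.46

I − A =
  [   0.70    -0.05    -0.15    -0.20]
  [  -0.05     0.95    -0.20    -0.05]
  [  -0.30    -0.20     0.80     0.00]
  [  -0.15     0.00    -0.10     0.65]
Compute the cofactors C_ij = (−1)^(i+j)·(3×3 minor ij) of I−A; the adjugate is their transpose:
adj(I−A) = Cᵀ =
  [ 0.467000   0.049500   0.118375   0.147500]
  [ 0.072500   0.304750   0.095500   0.045750]
  [ 0.193250   0.094750   0.401750   0.066750]
  [ 0.137500   0.026000   0.089125   0.454750]
det(I−A) = Σ_j (I−A)_1j·C_1j = (0.70)(0.467000) + (-0.05)(0.072500) + (-0.15)(0.193250) + (-0.20)(0.137500) = 0.2667875
(I − A)⁻¹ = adj(I−A) / det(I−A) ≈
  [   1.7505     0.1855     0.4437     0.5529]
  [   0.2718     1.1423     0.3580     0.1715]
  [   0.7244     0.3552     1.5059     0.2502]
  [   0.5154     0.0975     0.3341     1.7045]
Δx = (I − A)⁻¹ Δd with Δd having +30 in the Sector 1 component and 0 elsewhere.
So Δx_4 = L_41 · (+30), where L_41 = adj(I−A)_41 / det(I−A) = 0.137500 / 0.2667875.
Δx_4 = 0.137500 × (+30) / 0.2667875 = 4.125 / 0.2667875 ≈ 15.46.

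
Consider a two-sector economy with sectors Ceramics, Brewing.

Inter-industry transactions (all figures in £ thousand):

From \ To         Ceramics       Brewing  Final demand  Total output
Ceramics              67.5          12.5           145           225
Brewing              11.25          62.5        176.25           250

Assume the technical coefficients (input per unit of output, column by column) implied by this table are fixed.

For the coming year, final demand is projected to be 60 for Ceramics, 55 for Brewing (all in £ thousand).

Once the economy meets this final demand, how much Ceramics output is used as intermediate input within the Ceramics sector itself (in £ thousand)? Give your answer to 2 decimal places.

Technical coefficients a_ij = z_ij / X_j:
  a_CC = 67.5/225 = 0.30, a_BC = 11.25/225 = 0.05
  a_CB = 12.5/250 = 0.05, a_BB = 62.5/250 = 0.25
I − A =
  [   0.70    -0.05]
  [  -0.05     0.75]
det(I−A) = (0.70)(0.75) − (-0.05)(-0.05) = 0.5225
adj(I−A) = [[0.75, 0.05], [0.05, 0.70]]
(I − A)⁻¹ = adj(I−A) / det(I−A) ≈
  [   1.4354     0.0957]
  [   0.0957     1.3397]
First solve x = (I − A)⁻¹ d = adj(I−A)·d / det(I−A); in particular x_C = (0.75·60 + 0.05·55) / 0.5225 = 47.75 / 0.5225 ≈ 91.3876.
Intermediate flow from C to C: z_CC = a_CC · x_C = 0.30 × 47.75 / 0.5225 = 14.325 / 0.5225 ≈ 27.42.

z_CC = 27.42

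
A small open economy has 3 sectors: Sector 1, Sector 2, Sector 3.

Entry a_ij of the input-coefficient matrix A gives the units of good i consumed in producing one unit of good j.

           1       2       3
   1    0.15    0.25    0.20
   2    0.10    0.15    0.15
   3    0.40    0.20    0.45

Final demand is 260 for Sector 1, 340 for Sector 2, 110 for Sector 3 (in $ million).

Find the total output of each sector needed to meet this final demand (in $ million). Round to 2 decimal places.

x_1 = 726.33, x_2 = 656.06, x_3 = 966.80

I − A =
  [   0.85    -0.25    -0.20]
  [  -0.10     0.85    -0.15]
  [  -0.40    -0.20     0.55]
Cofactors of I−A, C_ij = (−1)^(i+j)·(minor ij) (rows/columns in the sector order above):
  C_11 = (0.85)(0.55) − (-0.15)(-0.20) = 0.4375
  C_12 = −[(-0.10)(0.55) − (-0.15)(-0.40)] = 0.1150
  C_13 = (-0.10)(-0.20) − (0.85)(-0.40) = 0.3600
  C_21 = −[(-0.25)(0.55) − (-0.20)(-0.20)] = 0.1775
  C_22 = (0.85)(0.55) − (-0.20)(-0.40) = 0.3875
  C_23 = −[(0.85)(-0.20) − (-0.25)(-0.40)] = 0.2700
  C_31 = (-0.25)(-0.15) − (-0.20)(0.85) = 0.2075
  C_32 = −[(0.85)(-0.15) − (-0.20)(-0.10)] = 0.1475
  C_33 = (0.85)(0.85) − (-0.25)(-0.10) = 0.6975
det(I−A) = Σ_j (I−A)_1j·C_1j = (0.85)(0.4375) + (-0.25)(0.1150) + (-0.20)(0.3600) = 0.271125
adj(I−A) = Cᵀ =
  [ 0.4375   0.1775   0.2075]
  [ 0.1150   0.3875   0.1475]
  [ 0.3600   0.2700   0.6975]
(I − A)⁻¹ = adj(I−A) / det(I−A) ≈
  [   1.6136     0.6547     0.7653]
  [   0.4242     1.4292     0.5440]
  [   1.3278     0.9959     2.5726]
x = (I − A)⁻¹ d = adj(I−A)·d / det(I−A), with det(I−A) = 0.271125:
  x_1 = (0.4375·260 + 0.1775·340 + 0.2075·110) / 0.271125 = 196.925 / 0.271125 ≈ 726.33
  x_2 = (0.1150·260 + 0.3875·340 + 0.1475·110) / 0.271125 = 177.875 / 0.271125 ≈ 656.06
  x_3 = (0.3600·260 + 0.2700·340 + 0.6975·110) / 0.271125 = 262.125 / 0.271125 ≈ 966.80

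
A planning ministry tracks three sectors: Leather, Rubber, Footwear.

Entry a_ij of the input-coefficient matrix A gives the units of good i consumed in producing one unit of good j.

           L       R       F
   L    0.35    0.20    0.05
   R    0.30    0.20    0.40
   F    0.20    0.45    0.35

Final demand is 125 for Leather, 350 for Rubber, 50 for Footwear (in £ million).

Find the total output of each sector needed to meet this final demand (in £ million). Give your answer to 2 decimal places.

I − A =
  [   0.65    -0.20    -0.05]
  [  -0.30     0.80    -0.40]
  [  -0.20    -0.45     0.65]
Cofactors of I−A, C_ij = (−1)^(i+j)·(minor ij) (rows/columns in the sector order above):
  C_11 = (0.80)(0.65) − (-0.40)(-0.45) = 0.3400
  C_12 = −[(-0.30)(0.65) − (-0.40)(-0.20)] = 0.2750
  C_13 = (-0.30)(-0.45) − (0.80)(-0.20) = 0.2950
  C_21 = −[(-0.20)(0.65) − (-0.05)(-0.45)] = 0.1525
  C_22 = (0.65)(0.65) − (-0.05)(-0.20) = 0.4125
  C_23 = −[(0.65)(-0.45) − (-0.20)(-0.20)] = 0.3325
  C_31 = (-0.20)(-0.40) − (-0.05)(0.80) = 0.1200
  C_32 = −[(0.65)(-0.40) − (-0.05)(-0.30)] = 0.2750
  C_33 = (0.65)(0.80) − (-0.20)(-0.30) = 0.4600
det(I−A) = Σ_j (I−A)_1j·C_1j = (0.65)(0.3400) + (-0.20)(0.2750) + (-0.05)(0.2950) = 0.15125
adj(I−A) = Cᵀ =
  [ 0.3400   0.1525   0.1200]
  [ 0.2750   0.4125   0.2750]
  [ 0.2950   0.3325   0.4600]
(I − A)⁻¹ = adj(I−A) / det(I−A) ≈
  [   2.2479     1.0083     0.7934]
  [   1.8182     2.7273     1.8182]
  [   1.9504     2.1983     3.0413]
x = (I − A)⁻¹ d = adj(I−A)·d / det(I−A), with det(I−A) = 0.15125:
  x_L = (0.3400·125 + 0.1525·350 + 0.1200·50) / 0.15125 = 101.875 / 0.15125 ≈ 673.55
  x_R = (0.2750·125 + 0.4125·350 + 0.2750·50) / 0.15125 = 192.50 / 0.15125 ≈ 1272.73
  x_F = (0.2950·125 + 0.3325·350 + 0.4600·50) / 0.15125 = 176.25 / 0.15125 ≈ 1165.29

x_L = 673.55, x_R = 1272.73, x_F = 1165.29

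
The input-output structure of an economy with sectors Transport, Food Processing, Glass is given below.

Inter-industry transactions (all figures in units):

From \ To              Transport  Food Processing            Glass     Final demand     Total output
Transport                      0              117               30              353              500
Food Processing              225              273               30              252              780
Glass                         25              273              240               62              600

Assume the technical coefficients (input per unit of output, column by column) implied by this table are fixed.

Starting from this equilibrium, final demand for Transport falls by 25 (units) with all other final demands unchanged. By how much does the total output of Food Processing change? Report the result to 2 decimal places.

Technical coefficients a_ij = z_ij / X_j:
  a_11 = 0/500 = 0.00, a_21 = 225/500 = 0.45, a_31 = 25/500 = 0.05
  a_12 = 117/780 = 0.15, a_22 = 273/780 = 0.35, a_32 = 273/780 = 0.35
  a_13 = 30/600 = 0.05, a_23 = 30/600 = 0.05, a_33 = 240/600 = 0.40
I − A =
  [   1.00    -0.15    -0.05]
  [  -0.45     0.65    -0.05]
  [  -0.05    -0.35     0.60]
Cofactors of I−A, C_ij = (−1)^(i+j)·(minor ij) (rows/columns in the sector order above):
  C_11 = (0.65)(0.60) − (-0.05)(-0.35) = 0.3725
  C_12 = −[(-0.45)(0.60) − (-0.05)(-0.05)] = 0.2725
  C_13 = (-0.45)(-0.35) − (0.65)(-0.05) = 0.1900
  C_21 = −[(-0.15)(0.60) − (-0.05)(-0.35)] = 0.1075
  C_22 = (1.00)(0.60) − (-0.05)(-0.05) = 0.5975
  C_23 = −[(1.00)(-0.35) − (-0.15)(-0.05)] = 0.3575
  C_31 = (-0.15)(-0.05) − (-0.05)(0.65) = 0.0400
  C_32 = −[(1.00)(-0.05) − (-0.05)(-0.45)] = 0.0725
  C_33 = (1.00)(0.65) − (-0.15)(-0.45) = 0.5825
det(I−A) = Σ_j (I−A)_1j·C_1j = (1.00)(0.3725) + (-0.15)(0.2725) + (-0.05)(0.1900) = 0.322125
adj(I−A) = Cᵀ =
  [ 0.3725   0.1075   0.0400]
  [ 0.2725   0.5975   0.0725]
  [ 0.1900   0.3575   0.5825]
(I − A)⁻¹ = adj(I−A) / det(I−A) ≈
  [   1.1564     0.3337     0.1242]
  [   0.8459     1.8549     0.2251]
  [   0.5898     1.1098     1.8083]
Δx = (I − A)⁻¹ Δd with Δd having -25 in the Transport component and 0 elsewhere.
So Δx_2 = L_21 · (-25), where L_21 = adj(I−A)_21 / det(I−A) = 0.2725 / 0.322125.
Δx_2 = 0.2725 × (-25) / 0.322125 = -6.8125 / 0.322125 ≈ -21.15.

Δx_2 = -21.15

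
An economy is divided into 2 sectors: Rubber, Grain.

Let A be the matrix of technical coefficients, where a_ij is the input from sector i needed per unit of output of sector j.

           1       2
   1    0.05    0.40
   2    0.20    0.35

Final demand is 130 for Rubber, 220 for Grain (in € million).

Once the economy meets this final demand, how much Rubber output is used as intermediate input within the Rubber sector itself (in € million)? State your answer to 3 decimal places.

z_11 = 16.047

I − A =
  [   0.95    -0.40]
  [  -0.20     0.65]
det(I−A) = (0.95)(0.65) − (-0.40)(-0.20) = 0.5375
adj(I−A) = [[0.65, 0.40], [0.20, 0.95]]
(I − A)⁻¹ = adj(I−A) / det(I−A) ≈
  [   1.2093     0.7442]
  [   0.3721     1.7674]
First solve x = (I − A)⁻¹ d = adj(I−A)·d / det(I−A); in particular x_1 = (0.65·130 + 0.40·220) / 0.5375 = 172.50 / 0.5375 ≈ 320.93023.
Intermediate flow from 1 to 1: z_11 = a_11 · x_1 = 0.05 × 172.50 / 0.5375 = 8.625 / 0.5375 ≈ 16.047.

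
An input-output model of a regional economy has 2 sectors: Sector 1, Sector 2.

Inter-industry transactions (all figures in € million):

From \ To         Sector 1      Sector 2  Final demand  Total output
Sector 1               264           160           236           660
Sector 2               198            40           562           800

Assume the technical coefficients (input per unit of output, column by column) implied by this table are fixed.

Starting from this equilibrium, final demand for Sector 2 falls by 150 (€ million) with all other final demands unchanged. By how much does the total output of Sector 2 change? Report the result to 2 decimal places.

Δx_2 = -176.47

Technical coefficients a_ij = z_ij / X_j:
  a_11 = 264/660 = 0.40, a_21 = 198/660 = 0.30
  a_12 = 160/800 = 0.20, a_22 = 40/800 = 0.05
I − A =
  [   0.60    -0.20]
  [  -0.30     0.95]
det(I−A) = (0.60)(0.95) − (-0.20)(-0.30) = 0.5100
adj(I−A) = [[0.95, 0.20], [0.30, 0.60]]
(I − A)⁻¹ = adj(I−A) / det(I−A) ≈
  [   1.8627     0.3922]
  [   0.5882     1.1765]
Δx = (I − A)⁻¹ Δd with Δd having -150 in the Sector 2 component and 0 elsewhere.
So Δx_2 = L_22 · (-150), where L_22 = adj(I−A)_22 / det(I−A) = 0.60 / 0.5100.
Δx_2 = 0.60 × (-150) / 0.5100 = -90.00 / 0.5100 ≈ -176.47.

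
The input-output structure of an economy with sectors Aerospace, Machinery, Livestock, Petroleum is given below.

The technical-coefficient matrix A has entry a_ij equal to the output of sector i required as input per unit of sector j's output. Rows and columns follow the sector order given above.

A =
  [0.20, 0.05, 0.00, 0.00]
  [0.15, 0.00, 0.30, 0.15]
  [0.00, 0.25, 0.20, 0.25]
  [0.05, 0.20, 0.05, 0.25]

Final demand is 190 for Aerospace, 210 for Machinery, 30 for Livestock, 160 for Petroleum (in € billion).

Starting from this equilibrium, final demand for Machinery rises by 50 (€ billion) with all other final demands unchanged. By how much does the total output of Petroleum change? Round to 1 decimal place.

Δx_P = 18.1

I − A =
  [   0.80    -0.05     0.00     0.00]
  [  -0.15     1.00    -0.30    -0.15]
  [   0.00    -0.25     0.80    -0.25]
  [  -0.05    -0.20    -0.05     0.75]
Compute the cofactors C_ij = (−1)^(i+j)·(3×3 minor ij) of I−A; the adjugate is their transpose:
adj(I−A) = Cᵀ =
  [ 0.490375   0.029375   0.011625   0.009750]
  [ 0.097875   0.470000   0.186000   0.156000]
  [ 0.050000   0.190625   0.570000   0.228125]
  [ 0.062125   0.140000   0.088375   0.574000]
det(I−A) = Σ_j (I−A)_1j·C_1j = (0.80)(0.490375) + (-0.05)(0.097875) + (0.00)(0.050000) + (0.00)(0.062125) = 0.38740625
(I − A)⁻¹ = adj(I−A) / det(I−A) ≈
  [   1.2658     0.0758     0.0300     0.0252]
  [   0.2526     1.2132     0.4801     0.4027]
  [   0.1291     0.4921     1.4713     0.5889]
  [   0.1604     0.3614     0.2281     1.4816]
Δx = (I − A)⁻¹ Δd with Δd having +50 in the Machinery component and 0 elsewhere.
So Δx_P = L_PM · (+50), where L_PM = adj(I−A)_PM / det(I−A) = 0.140000 / 0.38740625.
Δx_P = 0.140000 × (+50) / 0.38740625 = 7.00 / 0.38740625 ≈ 18.1.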